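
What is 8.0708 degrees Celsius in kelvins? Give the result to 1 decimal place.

281.2 K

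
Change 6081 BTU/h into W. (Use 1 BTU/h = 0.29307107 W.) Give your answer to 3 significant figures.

1 BTU per hour = 0.293071 W.
Thus 6081 × 0.293071 ≈ 1780 W.

1780 watts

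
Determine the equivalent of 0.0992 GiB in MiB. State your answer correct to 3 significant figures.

102 mebibytes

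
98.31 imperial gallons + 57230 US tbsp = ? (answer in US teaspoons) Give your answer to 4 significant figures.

98.31 imp gal = 90674.2 US tsp and 57230 US tbsp = 171690 US tsp.
90674.2 + 171690 ≈ 262400 US tsp.

262400 US tsp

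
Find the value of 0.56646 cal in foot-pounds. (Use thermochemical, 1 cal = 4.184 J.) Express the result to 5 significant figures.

1.7481 foot-pounds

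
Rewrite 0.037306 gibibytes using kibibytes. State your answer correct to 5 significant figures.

39118 KiB

1 gibibyte = 1.04858 × 10^6 KiB.
Thus 0.037306 × 1.04858 × 10^6 ≈ 39118 KiB.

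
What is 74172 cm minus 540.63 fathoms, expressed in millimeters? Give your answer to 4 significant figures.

74172 cm = 741720 mm and 540.63 fathom = 988704 mm.
741720 − 988704 ≈ -247000 mm.

-247000 mm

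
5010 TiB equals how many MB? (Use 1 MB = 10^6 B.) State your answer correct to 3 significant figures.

5.51e+9 megabytes

1 tebibyte = 1.09951e+6 MB.
5010 × 1.09951e+6 ≈ 5.51e+9 MB.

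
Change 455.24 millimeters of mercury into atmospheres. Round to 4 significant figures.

1 mmHg = 0.00131579 atm.
So 455.24 × 0.00131579 ≈ 0.5990 atm.

0.5990 atmospheres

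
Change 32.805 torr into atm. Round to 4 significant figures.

0.04316 atm

1 torr = 0.00131579 atmospheres.
Thus 32.805 × 0.00131579 ≈ 0.04316 atm.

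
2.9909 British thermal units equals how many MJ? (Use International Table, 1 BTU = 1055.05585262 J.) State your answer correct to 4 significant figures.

0.003156 megajoules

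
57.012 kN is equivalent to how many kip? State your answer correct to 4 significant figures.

1 kN = 0.224809 kips.
So 57.012 × 0.224809 ≈ 12.82 kip.

12.82 kip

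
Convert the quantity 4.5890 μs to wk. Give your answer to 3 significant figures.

1 μs = 1.65344e-12 weeks.
So 4.5890 × 1.65344e-12 ≈ 7.59e-12 wk.

7.59e-12 weeks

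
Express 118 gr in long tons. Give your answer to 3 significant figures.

1 grain = 6.37755e-8 long tons.
Then 118 × 6.37755e-8 ≈ 7.53e-6 long ton.

7.53e-6 long ton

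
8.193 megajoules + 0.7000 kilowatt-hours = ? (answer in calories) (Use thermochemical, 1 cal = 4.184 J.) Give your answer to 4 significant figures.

8.193 MJ = 1.95817e+6 cal and 0.7000 kWh = 602294 cal.
1.95817e+6 + 602294 ≈ 2.560e+6 cal.

2.560e+6 cal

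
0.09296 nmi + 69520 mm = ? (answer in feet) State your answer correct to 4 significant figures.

792.9 ft

0.09296 nmi = 564.836 ft and 69520 mm = 228.084 ft.
564.836 + 228.084 ≈ 792.9 ft.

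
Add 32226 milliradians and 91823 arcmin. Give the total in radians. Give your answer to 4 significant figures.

58.94 radians

32226 mrad = 32.2260 rad and 91823 arcmin = 26.7102 rad.
32.2260 + 26.7102 ≈ 58.94 rad.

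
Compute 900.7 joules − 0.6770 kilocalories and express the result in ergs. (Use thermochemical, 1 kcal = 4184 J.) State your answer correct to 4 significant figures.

-1.932e+10 ergs

900.7 J = 9.00700e+9 erg and 0.6770 kcal = 2.83257e+10 erg.
9.00700e+9 − 2.83257e+10 ≈ -1.932e+10 erg.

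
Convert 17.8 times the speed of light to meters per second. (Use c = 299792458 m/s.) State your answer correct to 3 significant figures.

1 c = 2.99792 × 10^8 m/s.
Then 17.8 × 2.99792 × 10^8 ≈ 5.34 × 10^9 m/s.

5.34 × 10^9 meters per second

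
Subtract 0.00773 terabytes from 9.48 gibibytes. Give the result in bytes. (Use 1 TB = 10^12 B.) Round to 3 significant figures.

2.45e+9 bytes

9.48 GiB = 1.01791e+10 B and 0.00773 TB = 7.73000e+9 B.
1.01791e+10 − 7.73000e+9 ≈ 2.45e+9 B.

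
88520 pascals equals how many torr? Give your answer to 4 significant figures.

1 pascal = 0.00750062 torr.
So 88520 × 0.00750062 ≈ 664.0 torr.

664.0 torr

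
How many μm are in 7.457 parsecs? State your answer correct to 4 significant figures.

2.301e+23 μm

1 parsec = 3.08568e+22 micrometers.
So 7.457 × 3.08568e+22 ≈ 2.301e+23 μm.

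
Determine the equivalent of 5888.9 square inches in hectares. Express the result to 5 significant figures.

0.00037993 ha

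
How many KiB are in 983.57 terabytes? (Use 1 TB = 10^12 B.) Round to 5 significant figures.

9.6052e+11 KiB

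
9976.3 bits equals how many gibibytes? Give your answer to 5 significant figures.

1.1614 × 10^-6 gibibytes

1 bit = 1.16415 × 10^-10 GiB.
Thus 9976.3 × 1.16415 × 10^-10 ≈ 1.1614 × 10^-6 GiB.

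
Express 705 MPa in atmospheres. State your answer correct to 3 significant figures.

6960 atm

1 MPa = 9.86923 atm.
So 705 × 9.86923 ≈ 6960 atm.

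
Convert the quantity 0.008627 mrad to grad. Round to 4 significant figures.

1 milliradian = 0.0636620 grad.
Then 0.008627 × 0.0636620 ≈ 0.0005492 grad.

0.0005492 gradians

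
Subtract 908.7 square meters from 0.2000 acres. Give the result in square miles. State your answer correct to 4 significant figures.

-3.835 × 10^-5 square miles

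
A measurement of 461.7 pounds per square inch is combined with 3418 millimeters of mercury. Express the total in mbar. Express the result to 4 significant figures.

36390 mbar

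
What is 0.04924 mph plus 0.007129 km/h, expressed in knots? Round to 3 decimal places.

0.047 kn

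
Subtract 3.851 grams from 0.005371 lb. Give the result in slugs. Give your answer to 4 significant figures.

-9.694 × 10^-5 slug

0.005371 lb = 0.000166936 slug and 3.851 g = 0.000263877 slug.
0.000166936 − 0.000263877 ≈ -9.694 × 10^-5 slug.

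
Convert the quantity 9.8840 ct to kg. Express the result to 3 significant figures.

1 ct = 0.000200000 kg.
9.8840 × 0.000200000 ≈ 0.00198 kg.

0.00198 kilograms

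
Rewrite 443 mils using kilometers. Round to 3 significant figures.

1.13e-5 kilometers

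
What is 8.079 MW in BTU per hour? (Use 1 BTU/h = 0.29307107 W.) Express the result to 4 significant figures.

2.757 × 10^7 BTU per hour

1 MW = 3.41214 × 10^6 BTU per hour.
Thus 8.079 × 3.41214 × 10^6 ≈ 2.757 × 10^7 BTU/h.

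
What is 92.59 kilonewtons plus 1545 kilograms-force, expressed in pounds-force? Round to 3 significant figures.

24200 lbf

92.59 kN = 20815.1 lbf and 1545 kgf = 3406.14 lbf.
20815.1 + 3406.14 ≈ 24200 lbf.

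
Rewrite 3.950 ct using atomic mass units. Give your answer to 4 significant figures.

4.757e+23 atomic mass units

1 ct = 1.20443e+23 u.
Thus 3.950 × 1.20443e+23 ≈ 4.757e+23 u.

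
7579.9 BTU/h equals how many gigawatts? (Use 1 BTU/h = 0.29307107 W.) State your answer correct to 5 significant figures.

1 BTU per hour = 2.93071e-10 GW.
Then 7579.9 × 2.93071e-10 ≈ 2.2214e-6 GW.

2.2214e-6 gigawatts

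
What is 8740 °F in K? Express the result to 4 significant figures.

5111 kelvins

K = (°F + 459.67) × 5/9.
Applying the formula gives 5111 K.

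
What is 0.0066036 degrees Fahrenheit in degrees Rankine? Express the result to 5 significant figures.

459.68 °R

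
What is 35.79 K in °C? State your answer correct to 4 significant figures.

-237.4 degrees Celsius

K = °C + 273.15.
Applying the formula gives -237.4 °C.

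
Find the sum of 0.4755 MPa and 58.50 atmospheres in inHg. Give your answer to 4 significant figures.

1891 inHg

0.4755 MPa = 140.415 inHg and 58.50 atm = 1750.39 inHg.
140.415 + 1750.39 ≈ 1891 inHg.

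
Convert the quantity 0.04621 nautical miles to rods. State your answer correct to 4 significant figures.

1 nautical mile = 368.249 rods.
So 0.04621 × 368.249 ≈ 17.02 rod.

17.02 rod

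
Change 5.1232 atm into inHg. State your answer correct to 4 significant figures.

153.3 inHg

1 atmosphere = 29.9213 inHg.
Then 5.1232 × 29.9213 ≈ 153.3 inHg.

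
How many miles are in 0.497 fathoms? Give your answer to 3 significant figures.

0.000565 mi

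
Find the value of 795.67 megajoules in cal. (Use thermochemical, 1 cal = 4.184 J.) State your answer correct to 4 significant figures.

1.902e+8 cal

1 megajoule = 239006 cal.
Thus 795.67 × 239006 ≈ 1.902e+8 cal.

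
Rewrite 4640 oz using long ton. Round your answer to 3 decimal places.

0.129 long tons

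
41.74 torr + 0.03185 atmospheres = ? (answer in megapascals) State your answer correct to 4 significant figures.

0.008792 MPa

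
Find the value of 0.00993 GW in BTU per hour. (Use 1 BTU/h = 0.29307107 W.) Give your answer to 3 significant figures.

3.39 × 10^7 BTU per hour

1 gigawatt = 3.41214 × 10^9 BTU per hour.
0.00993 × 3.41214 × 10^9 ≈ 3.39 × 10^7 BTU/h.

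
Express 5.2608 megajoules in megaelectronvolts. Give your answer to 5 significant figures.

3.2835e+19 MeV

1 MJ = 6.24151e+18 MeV.
5.2608 × 6.24151e+18 ≈ 3.2835e+19 MeV.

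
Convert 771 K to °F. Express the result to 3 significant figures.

K = (°F + 459.67) × 5/9.
Applying the formula gives 928 °F.

928 degrees Fahrenheit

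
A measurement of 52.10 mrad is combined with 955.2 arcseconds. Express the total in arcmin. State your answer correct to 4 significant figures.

195.0 arcminutes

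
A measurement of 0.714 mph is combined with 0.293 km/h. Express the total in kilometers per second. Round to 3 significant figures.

0.000401 km/s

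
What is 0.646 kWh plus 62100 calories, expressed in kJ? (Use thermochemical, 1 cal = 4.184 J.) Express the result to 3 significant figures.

0.646 kWh = 2325.60 kJ and 62100 cal = 259.826 kJ.
2325.60 + 259.826 ≈ 2590 kJ.

2590 kilojoules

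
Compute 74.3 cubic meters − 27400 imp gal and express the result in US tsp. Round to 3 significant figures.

-1.02e+7 US tsp

74.3 m³ = 1.50743e+7 US tsp and 27400 imp gal = 2.52718e+7 US tsp.
1.50743e+7 − 2.52718e+7 ≈ -1.02e+7 US tsp.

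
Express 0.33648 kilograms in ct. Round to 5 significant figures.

1 kg = 5000.00 carats.
0.33648 × 5000.00 ≈ 1682.4 ct.

1682.4 ct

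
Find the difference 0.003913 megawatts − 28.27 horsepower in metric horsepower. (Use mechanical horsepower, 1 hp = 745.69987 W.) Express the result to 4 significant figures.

-23.34 PS

0.003913 MW = 5.32020 PS and 28.27 hp = 28.6621 PS.
5.32020 − 28.6621 ≈ -23.34 PS.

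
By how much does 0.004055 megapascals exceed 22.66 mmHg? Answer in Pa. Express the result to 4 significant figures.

0.004055 MPa = 4055.00 Pa and 22.66 mmHg = 3021.09 Pa.
4055.00 − 3021.09 ≈ 1034 Pa.

1034 pascals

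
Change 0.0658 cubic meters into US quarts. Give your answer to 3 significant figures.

69.5 US quarts

1 cubic meter = 1056.69 US quarts.
0.0658 × 1056.69 ≈ 69.5 US qt.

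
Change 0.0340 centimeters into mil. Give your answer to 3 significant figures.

1 centimeter = 393.701 mil.
Thus 0.0340 × 393.701 ≈ 13.4 mil.

13.4 mil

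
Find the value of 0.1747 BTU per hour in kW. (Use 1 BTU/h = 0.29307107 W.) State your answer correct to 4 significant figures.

5.120 × 10^-5 kW

1 BTU per hour = 0.000293071 kW.
0.1747 × 0.000293071 ≈ 5.120 × 10^-5 kW.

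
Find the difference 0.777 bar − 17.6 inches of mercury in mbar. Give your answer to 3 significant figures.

0.777 bar = 777.000 mbar and 17.6 inHg = 596.004 mbar.
777.000 − 596.004 ≈ 181 mbar.

181 mbar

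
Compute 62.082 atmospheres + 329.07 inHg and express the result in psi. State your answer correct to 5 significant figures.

62.082 atm = 912.354 psi and 329.07 inHg = 161.624 psi.
912.354 + 161.624 ≈ 1074.0 psi.

1074.0 pounds per square inch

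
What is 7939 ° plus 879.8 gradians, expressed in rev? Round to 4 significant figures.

24.25 rev

7939 ° = 22.0528 rev and 879.8 grad = 2.19950 rev.
22.0528 + 2.19950 ≈ 24.25 rev.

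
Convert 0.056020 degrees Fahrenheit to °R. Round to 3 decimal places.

°R = °F + 459.67.
Applying the formula gives 459.726 °R.

459.726 degrees Rankine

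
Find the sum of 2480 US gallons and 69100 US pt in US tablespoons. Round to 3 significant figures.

2480 US gal = 634880 US tbsp and 69100 US pt = 2.21120e+6 US tbsp.
634880 + 2.21120e+6 ≈ 2.85e+6 US tbsp.

2.85e+6 US tablespoons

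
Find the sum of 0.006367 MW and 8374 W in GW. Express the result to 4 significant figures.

1.474 × 10^-5 GW

0.006367 MW = 6.36700 × 10^-6 GW and 8374 W = 8.37400 × 10^-6 GW.
6.36700 × 10^-6 + 8.37400 × 10^-6 ≈ 1.474 × 10^-5 GW.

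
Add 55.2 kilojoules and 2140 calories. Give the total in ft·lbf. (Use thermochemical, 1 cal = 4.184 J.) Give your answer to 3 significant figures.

55.2 kJ = 40713.4 ft·lbf and 2140 cal = 6603.95 ft·lbf.
40713.4 + 6603.95 ≈ 47300 ft·lbf.

47300 ft·lbf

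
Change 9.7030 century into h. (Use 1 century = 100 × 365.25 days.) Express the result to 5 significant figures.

8.5056e+6 h

1 century = 876600 h.
Thus 9.7030 × 876600 ≈ 8.5056e+6 h.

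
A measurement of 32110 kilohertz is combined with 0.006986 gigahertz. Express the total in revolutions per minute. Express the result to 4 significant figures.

32110 kHz = 1.92660e+9 rpm and 0.006986 GHz = 4.19160e+8 rpm.
1.92660e+9 + 4.19160e+8 ≈ 2.346e+9 rpm.

2.346e+9 rpm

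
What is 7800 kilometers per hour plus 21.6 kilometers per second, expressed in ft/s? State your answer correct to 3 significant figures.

78000 ft/s

7800 km/h = 7108.49 ft/s and 21.6 km/s = 70866.1 ft/s.
7108.49 + 70866.1 ≈ 78000 ft/s.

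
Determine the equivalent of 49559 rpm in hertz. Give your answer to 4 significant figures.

826.0 Hz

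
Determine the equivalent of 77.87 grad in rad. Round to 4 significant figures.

1.223 rad

1 gradian = 0.0157080 radians.
So 77.87 × 0.0157080 ≈ 1.223 rad.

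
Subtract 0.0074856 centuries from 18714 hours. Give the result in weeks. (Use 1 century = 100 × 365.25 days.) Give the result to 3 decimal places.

72.334 wk

18714 h = 111.393 wk and 0.0074856 century = 39.0588 wk.
111.393 − 39.0588 ≈ 72.334 wk.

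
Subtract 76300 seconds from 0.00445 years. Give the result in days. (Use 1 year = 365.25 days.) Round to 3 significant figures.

0.742 d

0.00445 yr = 1.62536 d and 76300 s = 0.883102 d.
1.62536 − 0.883102 ≈ 0.742 d.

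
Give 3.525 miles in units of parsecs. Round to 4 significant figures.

1.838 × 10^-13 pc

1 mile = 5.21553 × 10^-14 pc.
3.525 × 5.21553 × 10^-14 ≈ 1.838 × 10^-13 pc.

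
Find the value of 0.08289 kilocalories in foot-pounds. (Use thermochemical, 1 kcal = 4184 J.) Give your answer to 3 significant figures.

256 ft·lbf

1 kilocalorie = 3085.96 foot-pounds.
0.08289 × 3085.96 ≈ 256 ft·lbf.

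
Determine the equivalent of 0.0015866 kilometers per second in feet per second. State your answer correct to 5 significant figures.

5.2054 ft/s

1 kilometer per second = 3280.84 feet per second.
0.0015866 × 3280.84 ≈ 5.2054 ft/s.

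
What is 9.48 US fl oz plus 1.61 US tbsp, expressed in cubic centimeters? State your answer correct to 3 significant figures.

9.48 US fl oz = 280.357 cm³ and 1.61 US tbsp = 23.8067 cm³.
280.357 + 23.8067 ≈ 304 cm³.

304 cm³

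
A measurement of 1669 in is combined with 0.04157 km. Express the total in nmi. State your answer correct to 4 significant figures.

1669 in = 0.0228902 nmi and 0.04157 km = 0.0224460 nmi.
0.0228902 + 0.0224460 ≈ 0.04534 nmi.

0.04534 nmi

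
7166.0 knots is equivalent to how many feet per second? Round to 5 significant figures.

12095 ft/s

1 kn = 1.68781 ft/s.
So 7166.0 × 1.68781 ≈ 12095 ft/s.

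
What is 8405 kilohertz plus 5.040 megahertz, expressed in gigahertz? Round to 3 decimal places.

8405 kHz = 0.00840500 GHz and 5.040 MHz = 0.00504000 GHz.
0.00840500 + 0.00504000 ≈ 0.013 GHz.

0.013 GHz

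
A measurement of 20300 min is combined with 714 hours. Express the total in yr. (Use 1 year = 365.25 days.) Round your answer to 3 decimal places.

20300 min = 0.0385961 yr and 714 h = 0.0814511 yr.
0.0385961 + 0.0814511 ≈ 0.120 yr.

0.120 yr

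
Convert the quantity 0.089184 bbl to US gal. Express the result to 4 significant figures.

3.746 US gallons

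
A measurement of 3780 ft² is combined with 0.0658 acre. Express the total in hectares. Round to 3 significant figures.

3780 ft² = 0.0351173 ha and 0.0658 acre = 0.0266283 ha.
0.0351173 + 0.0266283 ≈ 0.0617 ha.

0.0617 hectares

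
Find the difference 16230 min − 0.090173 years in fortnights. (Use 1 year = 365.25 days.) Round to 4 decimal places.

-1.5475 fortnights

16230 min = 0.805060 fortnight and 0.090173 yr = 2.35255 fortnight.
0.805060 − 2.35255 ≈ -1.5475 fortnight.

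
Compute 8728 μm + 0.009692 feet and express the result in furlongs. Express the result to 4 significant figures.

5.807 × 10^-5 furlongs

8728 μm = 4.33866 × 10^-5 furlong and 0.009692 ft = 1.46848 × 10^-5 furlong.
4.33866 × 10^-5 + 1.46848 × 10^-5 ≈ 5.807 × 10^-5 furlong.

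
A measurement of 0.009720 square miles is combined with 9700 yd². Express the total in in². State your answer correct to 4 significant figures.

0.009720 mi² = 3.90208 × 10^7 in² and 9700 yd² = 1.25712 × 10^7 in².
3.90208 × 10^7 + 1.25712 × 10^7 ≈ 5.159 × 10^7 in².

5.159 × 10^7 in²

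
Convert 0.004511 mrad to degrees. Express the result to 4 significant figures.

0.0002585 °

1 mrad = 0.0572958 °.
Thus 0.004511 × 0.0572958 ≈ 0.0002585 °.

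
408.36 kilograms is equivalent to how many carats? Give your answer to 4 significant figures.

1 kilogram = 5000.00 ct.
So 408.36 × 5000.00 ≈ 2.042 × 10^6 ct.

2.042 × 10^6 ct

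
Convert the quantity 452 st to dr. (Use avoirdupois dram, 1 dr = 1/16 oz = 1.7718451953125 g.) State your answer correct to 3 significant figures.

1.62 × 10^6 drams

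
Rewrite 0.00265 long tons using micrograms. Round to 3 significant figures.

2.69 × 10^9 μg

1 long ton = 1.01605 × 10^12 μg.
So 0.00265 × 1.01605 × 10^12 ≈ 2.69 × 10^9 μg.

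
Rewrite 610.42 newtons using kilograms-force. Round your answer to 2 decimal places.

62.25 kilograms-force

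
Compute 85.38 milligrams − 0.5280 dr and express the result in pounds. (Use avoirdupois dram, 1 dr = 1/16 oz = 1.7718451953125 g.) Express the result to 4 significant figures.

-0.001874 pounds

85.38 mg = 0.000188231 lb and 0.5280 dr = 0.00206250 lb.
0.000188231 − 0.00206250 ≈ -0.001874 lb.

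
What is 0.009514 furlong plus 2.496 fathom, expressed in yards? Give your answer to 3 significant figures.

0.009514 furlong = 2.09308 yd and 2.496 fathom = 4.99200 yd.
2.09308 + 4.99200 ≈ 7.09 yd.

7.09 yd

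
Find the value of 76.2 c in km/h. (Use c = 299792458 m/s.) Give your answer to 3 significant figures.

1 c = 1.07925e+9 km/h.
76.2 × 1.07925e+9 ≈ 8.22e+10 km/h.

8.22e+10 km/h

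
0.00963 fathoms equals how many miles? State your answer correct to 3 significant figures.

1.09e-5 miles

1 fathom = 0.00113636 miles.
So 0.00963 × 0.00113636 ≈ 1.09e-5 mi.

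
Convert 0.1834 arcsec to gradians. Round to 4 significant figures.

5.660e-5 gradians

1 arcsec = 0.000308642 gradians.
So 0.1834 × 0.000308642 ≈ 5.660e-5 grad.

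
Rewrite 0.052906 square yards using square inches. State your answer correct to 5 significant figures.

68.566 in²

1 yd² = 1296.00 square inches.
So 0.052906 × 1296.00 ≈ 68.566 in².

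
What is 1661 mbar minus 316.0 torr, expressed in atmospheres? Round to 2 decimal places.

1.22 atm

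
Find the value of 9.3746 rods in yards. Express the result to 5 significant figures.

51.560 yd

1 rod = 5.50000 yd.
So 9.3746 × 5.50000 ≈ 51.560 yd.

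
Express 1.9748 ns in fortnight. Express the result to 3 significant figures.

1 ns = 8.26720e-16 fortnight.
Then 1.9748 × 8.26720e-16 ≈ 1.63e-15 fortnight.

1.63e-15 fortnight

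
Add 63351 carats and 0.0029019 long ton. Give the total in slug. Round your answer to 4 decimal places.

63351 ct = 0.868184 slug and 0.0029019 long ton = 0.202034 slug.
0.868184 + 0.202034 ≈ 1.0702 slug.

1.0702 slugs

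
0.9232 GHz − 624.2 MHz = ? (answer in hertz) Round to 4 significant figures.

0.9232 GHz = 9.23200e+8 Hz and 624.2 MHz = 6.24200e+8 Hz.
9.23200e+8 − 6.24200e+8 ≈ 2.990e+8 Hz.

2.990e+8 Hz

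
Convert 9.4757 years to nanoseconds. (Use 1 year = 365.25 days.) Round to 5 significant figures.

2.9903 × 10^17 nanoseconds

1 year = 3.15576 × 10^16 ns.
So 9.4757 × 3.15576 × 10^16 ≈ 2.9903 × 10^17 ns.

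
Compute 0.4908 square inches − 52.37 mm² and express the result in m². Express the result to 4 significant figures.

0.0002643 square meters

0.4908 in² = 0.000316645 m² and 52.37 mm² = 5.23700e-5 m².
0.000316645 − 5.23700e-5 ≈ 0.0002643 m².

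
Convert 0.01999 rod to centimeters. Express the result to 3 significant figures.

10.1 cm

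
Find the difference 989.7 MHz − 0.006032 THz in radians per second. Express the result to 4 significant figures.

989.7 MHz = 6.21847 × 10^9 rad/s and 0.006032 THz = 3.79002 × 10^10 rad/s.
6.21847 × 10^9 − 3.79002 × 10^10 ≈ -3.168 × 10^10 rad/s.

-3.168 × 10^10 rad/s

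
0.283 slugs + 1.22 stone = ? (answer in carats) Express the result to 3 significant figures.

0.283 slug = 20650.4 ct and 1.22 st = 38736.8 ct.
20650.4 + 38736.8 ≈ 59400 ct.

59400 carats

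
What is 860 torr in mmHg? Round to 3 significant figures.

860 millimeters of mercury

1 torr = 1.00000 mmHg.
So 860 × 1.00000 ≈ 860 mmHg.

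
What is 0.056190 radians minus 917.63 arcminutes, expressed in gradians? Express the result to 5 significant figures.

0.056190 rad = 3.57717 grad and 917.63 arcmin = 16.9931 grad.
3.57717 − 16.9931 ≈ -13.416 grad.

-13.416 grad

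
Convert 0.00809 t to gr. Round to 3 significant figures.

125000 gr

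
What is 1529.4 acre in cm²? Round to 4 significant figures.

6.189 × 10^10 cm²

1 acre = 4.04686 × 10^7 cm².
1529.4 × 4.04686 × 10^7 ≈ 6.189 × 10^10 cm².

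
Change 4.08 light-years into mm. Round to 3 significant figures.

3.86e+19 mm

1 ly = 9.46073e+18 mm.
Then 4.08 × 9.46073e+18 ≈ 3.86e+19 mm.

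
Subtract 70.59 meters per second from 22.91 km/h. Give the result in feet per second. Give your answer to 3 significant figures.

22.91 km/h = 20.8789 ft/s and 70.59 m/s = 231.594 ft/s.
20.8789 − 231.594 ≈ -211 ft/s.

-211 feet per second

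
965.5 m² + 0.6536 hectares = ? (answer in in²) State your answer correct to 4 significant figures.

965.5 m² = 1.49653e+6 in² and 0.6536 ha = 1.01308e+7 in².
1.49653e+6 + 1.01308e+7 ≈ 1.163e+7 in².

1.163e+7 square inches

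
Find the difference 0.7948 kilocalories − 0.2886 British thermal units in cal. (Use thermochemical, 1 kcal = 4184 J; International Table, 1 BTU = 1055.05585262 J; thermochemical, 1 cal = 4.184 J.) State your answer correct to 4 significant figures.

722.0 calories

0.7948 kcal = 794.800 cal and 0.2886 BTU = 72.7746 cal.
794.800 − 72.7746 ≈ 722.0 cal.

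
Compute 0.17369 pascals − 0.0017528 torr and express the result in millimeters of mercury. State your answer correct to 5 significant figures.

0.17369 Pa = 0.00130278 mmHg and 0.0017528 torr = 0.00175280 mmHg.
0.00130278 − 0.00175280 ≈ -0.00045002 mmHg.

-0.00045002 mmHg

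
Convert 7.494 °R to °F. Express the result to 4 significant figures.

-452.2 °F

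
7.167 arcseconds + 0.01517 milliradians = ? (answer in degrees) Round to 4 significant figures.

7.167 arcsec = 0.00199083 ° and 0.01517 mrad = 0.000869177 °.
0.00199083 + 0.000869177 ≈ 0.002860 °.

0.002860 degrees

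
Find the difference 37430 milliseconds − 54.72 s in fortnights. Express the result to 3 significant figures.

-1.43e-5 fortnight

37430 ms = 3.09441e-5 fortnight and 54.72 s = 4.52381e-5 fortnight.
3.09441e-5 − 4.52381e-5 ≈ -1.43e-5 fortnight.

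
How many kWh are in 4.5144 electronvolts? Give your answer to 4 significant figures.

1 electronvolt = 4.45049 × 10^-26 kWh.
4.5144 × 4.45049 × 10^-26 ≈ 2.009 × 10^-25 kWh.

2.009 × 10^-25 kilowatt-hours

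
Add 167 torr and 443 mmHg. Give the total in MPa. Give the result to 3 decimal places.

0.081 MPa

167 torr = 0.0222648 MPa and 443 mmHg = 0.0590618 MPa.
0.0222648 + 0.0590618 ≈ 0.081 MPa.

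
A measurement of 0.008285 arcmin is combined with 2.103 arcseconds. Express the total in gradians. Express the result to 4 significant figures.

0.008285 arcmin = 0.000153426 grad and 2.103 arcsec = 0.000649074 grad.
0.000153426 + 0.000649074 ≈ 0.0008025 grad.

0.0008025 gradians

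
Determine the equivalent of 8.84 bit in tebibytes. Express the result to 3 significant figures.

1 bit = 1.13687 × 10^-13 TiB.
Then 8.84 × 1.13687 × 10^-13 ≈ 1.00 × 10^-12 TiB.

1.00 × 10^-12 TiB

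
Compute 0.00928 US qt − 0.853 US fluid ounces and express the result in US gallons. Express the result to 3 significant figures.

0.00928 US qt = 0.00232000 US gal and 0.853 US fl oz = 0.00666406 US gal.
0.00232000 − 0.00666406 ≈ -0.00434 US gal.

-0.00434 US gallons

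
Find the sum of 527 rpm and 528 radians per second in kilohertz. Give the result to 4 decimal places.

0.0928 kHz

527 rpm = 0.00878333 kHz and 528 rad/s = 0.0840338 kHz.
0.00878333 + 0.0840338 ≈ 0.0928 kHz.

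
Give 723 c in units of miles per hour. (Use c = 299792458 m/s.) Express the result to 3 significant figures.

4.85 × 10^11 mph

1 speed of light = 6.70617 × 10^8 mph.
Thus 723 × 6.70617 × 10^8 ≈ 4.85 × 10^11 mph.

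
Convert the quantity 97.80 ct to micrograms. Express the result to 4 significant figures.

1 carat = 200000 μg.
Then 97.80 × 200000 ≈ 1.956e+7 μg.

1.956e+7 μg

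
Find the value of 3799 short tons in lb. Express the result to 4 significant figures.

7.598e+6 pounds

1 short ton = 2000.00 pounds.
Thus 3799 × 2000.00 ≈ 7.598e+6 lb.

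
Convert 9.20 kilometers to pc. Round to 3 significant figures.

2.98 × 10^-13 pc

1 km = 3.24078 × 10^-14 pc.
Then 9.20 × 3.24078 × 10^-14 ≈ 2.98 × 10^-13 pc.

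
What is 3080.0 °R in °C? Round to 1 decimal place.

°R = (°C + 273.15) × 9/5.
Applying the formula gives 1438.0 °C.

1438.0 °C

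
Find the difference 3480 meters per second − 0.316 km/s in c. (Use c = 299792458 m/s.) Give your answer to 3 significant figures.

1.06 × 10^-5 c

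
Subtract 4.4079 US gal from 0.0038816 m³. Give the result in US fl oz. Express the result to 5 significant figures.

-432.96 US fl oz

0.0038816 m³ = 131.253 US fl oz and 4.4079 US gal = 564.211 US fl oz.
131.253 − 564.211 ≈ -432.96 US fl oz.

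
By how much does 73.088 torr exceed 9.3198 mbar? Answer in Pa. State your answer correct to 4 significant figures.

8812 pascals

73.088 torr = 9744.27 Pa and 9.3198 mbar = 931.980 Pa.
9744.27 − 931.980 ≈ 8812 Pa.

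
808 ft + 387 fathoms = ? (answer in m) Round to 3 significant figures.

808 ft = 246.278 m and 387 fathom = 707.746 m.
246.278 + 707.746 ≈ 954 m.

954 m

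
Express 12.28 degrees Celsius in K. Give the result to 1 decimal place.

285.4 K

K = °C + 273.15.
Applying the formula gives 285.4 K.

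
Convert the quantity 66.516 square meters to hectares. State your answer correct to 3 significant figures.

1 m² = 0.000100000 ha.
66.516 × 0.000100000 ≈ 0.00665 ha.

0.00665 ha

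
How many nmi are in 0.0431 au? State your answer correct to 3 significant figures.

1 astronomical unit = 8.07764 × 10^7 nmi.
Then 0.0431 × 8.07764 × 10^7 ≈ 3.48 × 10^6 nmi.

3.48 × 10^6 nmi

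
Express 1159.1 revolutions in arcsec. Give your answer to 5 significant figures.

1 revolution = 1.29600 × 10^6 arcseconds.
Then 1159.1 × 1.29600 × 10^6 ≈ 1.5022 × 10^9 arcsec.

1.5022 × 10^9 arcsec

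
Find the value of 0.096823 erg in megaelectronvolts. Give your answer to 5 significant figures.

1 erg = 624151 MeV.
So 0.096823 × 624151 ≈ 60432 MeV.

60432 MeV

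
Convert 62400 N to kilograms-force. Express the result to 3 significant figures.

1 newton = 0.101972 kilograms-force.
So 62400 × 0.101972 ≈ 6360 kgf.

6360 kgf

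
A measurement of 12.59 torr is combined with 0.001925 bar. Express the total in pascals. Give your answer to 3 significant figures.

12.59 torr = 1678.53 Pa and 0.001925 bar = 192.500 Pa.
1678.53 + 192.500 ≈ 1870 Pa.

1870 pascals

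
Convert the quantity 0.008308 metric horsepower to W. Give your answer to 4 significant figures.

6.111 W

1 PS = 735.499 W.
Thus 0.008308 × 735.499 ≈ 6.111 W.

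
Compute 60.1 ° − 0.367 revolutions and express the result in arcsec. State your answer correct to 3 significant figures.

-259000 arcsec

60.1 ° = 216360 arcsec and 0.367 rev = 475632 arcsec.
216360 − 475632 ≈ -259000 arcsec.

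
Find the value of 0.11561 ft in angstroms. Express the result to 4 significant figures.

3.524 × 10^8 Å

1 ft = 3.04800 × 10^9 Å.
0.11561 × 3.04800 × 10^9 ≈ 3.524 × 10^8 Å.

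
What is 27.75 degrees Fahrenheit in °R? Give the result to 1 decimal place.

487.4 °R

°R = °F + 459.67.
Applying the formula gives 487.4 °R.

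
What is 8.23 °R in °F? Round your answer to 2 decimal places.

°R = °F + 459.67.
Applying the formula gives -451.44 °F.

-451.44 °F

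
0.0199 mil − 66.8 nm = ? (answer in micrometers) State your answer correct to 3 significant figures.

0.0199 mil = 0.505460 μm and 66.8 nm = 0.0668000 μm.
0.505460 − 0.0668000 ≈ 0.439 μm.

0.439 μm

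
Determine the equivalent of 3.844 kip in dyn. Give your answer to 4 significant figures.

1 kip = 4.44822 × 10^8 dynes.
Then 3.844 × 4.44822 × 10^8 ≈ 1.710 × 10^9 dyn.

1.710 × 10^9 dyn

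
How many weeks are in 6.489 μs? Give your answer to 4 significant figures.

1 μs = 1.65344 × 10^-12 wk.
6.489 × 1.65344 × 10^-12 ≈ 1.073 × 10^-11 wk.

1.073 × 10^-11 wk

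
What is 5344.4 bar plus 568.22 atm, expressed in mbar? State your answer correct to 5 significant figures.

5.9201 × 10^6 mbar

5344.4 bar = 5.34440 × 10^6 mbar and 568.22 atm = 575749 mbar.
5.34440 × 10^6 + 575749 ≈ 5.9201 × 10^6 mbar.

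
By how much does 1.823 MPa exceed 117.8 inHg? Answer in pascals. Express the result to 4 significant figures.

1.424e+6 pascals

1.823 MPa = 1.82300e+6 Pa and 117.8 inHg = 398917 Pa.
1.82300e+6 − 398917 ≈ 1.424e+6 Pa.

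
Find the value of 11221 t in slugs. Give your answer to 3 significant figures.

769000 slugs

1 t = 68.5218 slug.
So 11221 × 68.5218 ≈ 769000 slug.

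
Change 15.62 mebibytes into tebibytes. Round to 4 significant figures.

1 MiB = 9.53674e-7 TiB.
So 15.62 × 9.53674e-7 ≈ 1.490e-5 TiB.

1.490e-5 TiB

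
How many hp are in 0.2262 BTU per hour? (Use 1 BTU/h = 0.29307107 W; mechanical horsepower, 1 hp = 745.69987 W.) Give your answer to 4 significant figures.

8.890e-5 horsepower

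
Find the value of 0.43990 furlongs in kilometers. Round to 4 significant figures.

0.08849 kilometers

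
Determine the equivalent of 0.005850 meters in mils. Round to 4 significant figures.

230.3 mil

1 meter = 39370.1 mil.
0.005850 × 39370.1 ≈ 230.3 mil.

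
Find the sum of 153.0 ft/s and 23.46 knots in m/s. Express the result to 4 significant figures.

58.70 meters per second

153.0 ft/s = 46.6344 m/s and 23.46 kn = 12.0689 m/s.
46.6344 + 12.0689 ≈ 58.70 m/s.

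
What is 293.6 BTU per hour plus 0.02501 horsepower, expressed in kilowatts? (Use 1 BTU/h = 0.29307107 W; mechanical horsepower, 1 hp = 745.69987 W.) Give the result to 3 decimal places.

293.6 BTU/h = 0.0860457 kW and 0.02501 hp = 0.0186500 kW.
0.0860457 + 0.0186500 ≈ 0.105 kW.

0.105 kW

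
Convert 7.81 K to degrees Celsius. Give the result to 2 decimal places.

K = °C + 273.15.
Applying the formula gives -265.34 °C.

-265.34 degrees Celsius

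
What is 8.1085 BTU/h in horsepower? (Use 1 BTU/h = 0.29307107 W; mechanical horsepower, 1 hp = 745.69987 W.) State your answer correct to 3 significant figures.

0.00319 horsepower

1 BTU/h = 0.000393015 hp.
So 8.1085 × 0.000393015 ≈ 0.00319 hp.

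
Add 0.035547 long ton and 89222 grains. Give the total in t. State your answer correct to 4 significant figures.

0.035547 long ton = 0.0361174 t and 89222 gr = 0.00578149 t.
0.0361174 + 0.00578149 ≈ 0.04190 t.

0.04190 metric tons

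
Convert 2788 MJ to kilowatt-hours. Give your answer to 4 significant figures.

1 megajoule = 0.277778 kWh.
Then 2788 × 0.277778 ≈ 774.4 kWh.

774.4 kWh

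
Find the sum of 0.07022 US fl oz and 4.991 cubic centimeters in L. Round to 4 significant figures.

0.07022 US fl oz = 0.00207665 L and 4.991 cm³ = 0.00499100 L.
0.00207665 + 0.00499100 ≈ 0.007068 L.

0.007068 L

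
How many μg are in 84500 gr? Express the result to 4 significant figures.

5.476 × 10^9 μg

1 grain = 64798.9 μg.
Then 84500 × 64798.9 ≈ 5.476 × 10^9 μg.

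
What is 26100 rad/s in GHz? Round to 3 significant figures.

1 radian per second = 1.59155e-10 gigahertz.
So 26100 × 1.59155e-10 ≈ 4.15e-6 GHz.

4.15e-6 GHz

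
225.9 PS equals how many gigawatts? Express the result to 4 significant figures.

1 metric horsepower = 7.35499e-7 gigawatts.
225.9 × 7.35499e-7 ≈ 0.0001661 GW.

0.0001661 GW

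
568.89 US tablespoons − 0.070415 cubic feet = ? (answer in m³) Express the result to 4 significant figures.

0.006418 cubic meters

568.89 US tbsp = 0.00841204 m³ and 0.070415 ft³ = 0.00199393 m³.
0.00841204 − 0.00199393 ≈ 0.006418 m³.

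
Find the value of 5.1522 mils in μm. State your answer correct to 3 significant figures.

131 micrometers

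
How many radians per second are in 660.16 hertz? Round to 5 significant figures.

4147.9 rad/s

1 Hz = 6.28319 rad/s.
Thus 660.16 × 6.28319 ≈ 4147.9 rad/s.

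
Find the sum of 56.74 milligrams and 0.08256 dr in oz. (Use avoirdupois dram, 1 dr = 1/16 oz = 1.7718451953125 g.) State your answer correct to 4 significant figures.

0.007161 ounces

56.74 mg = 0.00200144 oz and 0.08256 dr = 0.00516000 oz.
0.00200144 + 0.00516000 ≈ 0.007161 oz.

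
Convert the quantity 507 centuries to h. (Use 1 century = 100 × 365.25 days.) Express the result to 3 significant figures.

1 century = 876600 hours.
So 507 × 876600 ≈ 4.44e+8 h.

4.44e+8 h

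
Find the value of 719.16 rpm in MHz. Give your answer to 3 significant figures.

1 rpm = 1.66667e-8 MHz.
719.16 × 1.66667e-8 ≈ 1.20e-5 MHz.

1.20e-5 megahertz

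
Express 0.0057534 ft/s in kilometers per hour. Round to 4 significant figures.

1 foot per second = 1.09728 kilometers per hour.
So 0.0057534 × 1.09728 ≈ 0.006313 km/h.

0.006313 km/h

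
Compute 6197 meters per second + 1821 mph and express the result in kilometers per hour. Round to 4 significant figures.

25240 km/h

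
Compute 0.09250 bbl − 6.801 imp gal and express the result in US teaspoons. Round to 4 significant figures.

0.09250 bbl = 2983.68 US tsp and 6.801 imp gal = 6272.76 US tsp.
2983.68 − 6272.76 ≈ -3289 US tsp.

-3289 US tsp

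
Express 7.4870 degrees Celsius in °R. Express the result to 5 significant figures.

°R = (°C + 273.15) × 9/5.
Applying the formula gives 505.15 °R.

505.15 degrees Rankine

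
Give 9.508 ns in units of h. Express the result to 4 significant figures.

2.641e-12 h

1 nanosecond = 2.77778e-13 h.
Thus 9.508 × 2.77778e-13 ≈ 2.641e-12 h.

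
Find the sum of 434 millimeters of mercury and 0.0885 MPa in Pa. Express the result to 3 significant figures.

434 mmHg = 57861.9 Pa and 0.0885 MPa = 88500.0 Pa.
57861.9 + 88500.0 ≈ 146000 Pa.

146000 Pa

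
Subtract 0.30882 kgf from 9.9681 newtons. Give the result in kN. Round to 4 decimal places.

0.0069 kN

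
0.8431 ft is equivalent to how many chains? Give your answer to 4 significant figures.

0.01277 chains

1 ft = 0.0151515 chain.
Then 0.8431 × 0.0151515 ≈ 0.01277 chain.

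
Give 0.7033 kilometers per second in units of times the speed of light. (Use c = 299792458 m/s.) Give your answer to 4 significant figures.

2.346 × 10^-6 c

1 km/s = 3.33564 × 10^-6 times the speed of light.
So 0.7033 × 3.33564 × 10^-6 ≈ 2.346 × 10^-6 c.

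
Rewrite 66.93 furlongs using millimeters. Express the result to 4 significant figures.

1.346 × 10^7 mm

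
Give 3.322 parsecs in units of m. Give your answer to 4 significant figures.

1.025 × 10^17 m

1 parsec = 3.08568 × 10^16 m.
3.322 × 3.08568 × 10^16 ≈ 1.025 × 10^17 m.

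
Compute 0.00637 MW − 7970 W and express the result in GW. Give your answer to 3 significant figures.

0.00637 MW = 6.37000 × 10^-6 GW and 7970 W = 7.97000 × 10^-6 GW.
6.37000 × 10^-6 − 7.97000 × 10^-6 ≈ -1.60 × 10^-6 GW.

-1.60 × 10^-6 GW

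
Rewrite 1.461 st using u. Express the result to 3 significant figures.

5.59e+27 atomic mass units

1 stone = 3.82424e+27 u.
Then 1.461 × 3.82424e+27 ≈ 5.59e+27 u.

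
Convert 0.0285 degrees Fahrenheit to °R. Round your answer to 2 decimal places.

459.70 °R

°R = °F + 459.67.
Applying the formula gives 459.70 °R.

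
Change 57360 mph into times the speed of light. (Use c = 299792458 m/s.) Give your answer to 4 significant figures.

1 mph = 1.49116e-9 times the speed of light.
Thus 57360 × 1.49116e-9 ≈ 8.553e-5 c.

8.553e-5 c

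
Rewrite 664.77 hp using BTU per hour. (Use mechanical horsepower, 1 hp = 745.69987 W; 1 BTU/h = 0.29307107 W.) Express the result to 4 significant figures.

1 horsepower = 2544.43 BTU/h.
Thus 664.77 × 2544.43 ≈ 1.691e+6 BTU/h.

1.691e+6 BTU per hour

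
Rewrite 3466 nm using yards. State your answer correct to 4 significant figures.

3.790 × 10^-6 yards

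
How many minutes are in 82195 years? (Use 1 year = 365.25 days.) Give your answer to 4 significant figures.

4.323e+10 min

1 yr = 525960 min.
So 82195 × 525960 ≈ 4.323e+10 min.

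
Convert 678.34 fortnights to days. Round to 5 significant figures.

9496.8 d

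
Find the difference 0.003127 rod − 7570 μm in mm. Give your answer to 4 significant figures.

0.003127 rod = 15.7263 mm and 7570 μm = 7.57000 mm.
15.7263 − 7.57000 ≈ 8.156 mm.

8.156 millimeters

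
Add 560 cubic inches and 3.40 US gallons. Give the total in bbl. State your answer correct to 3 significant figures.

560 in³ = 0.0577201 bbl and 3.40 US gal = 0.0809524 bbl.
0.0577201 + 0.0809524 ≈ 0.139 bbl.

0.139 oil barrels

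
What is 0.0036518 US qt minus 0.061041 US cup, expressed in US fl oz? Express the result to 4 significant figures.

-0.3715 US fl oz

0.0036518 US qt = 0.116858 US fl oz and 0.061041 US cup = 0.488328 US fl oz.
0.116858 − 0.488328 ≈ -0.3715 US fl oz.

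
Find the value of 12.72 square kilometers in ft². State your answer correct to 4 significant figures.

1.369 × 10^8 square feet

1 square kilometer = 1.07639 × 10^7 square feet.
Thus 12.72 × 1.07639 × 10^7 ≈ 1.369 × 10^8 ft².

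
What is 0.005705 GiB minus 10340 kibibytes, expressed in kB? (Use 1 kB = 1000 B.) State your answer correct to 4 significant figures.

0.005705 GiB = 6125.697 kB and 10340 KiB = 10588.16 kB.
6125.697 − 10588.16 ≈ -4462 kB.

-4462 kB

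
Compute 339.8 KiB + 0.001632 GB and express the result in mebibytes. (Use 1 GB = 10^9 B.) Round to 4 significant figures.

339.8 KiB = 0.331836 MiB and 0.001632 GB = 1.55640 MiB.
0.331836 + 1.55640 ≈ 1.888 MiB.

1.888 MiB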